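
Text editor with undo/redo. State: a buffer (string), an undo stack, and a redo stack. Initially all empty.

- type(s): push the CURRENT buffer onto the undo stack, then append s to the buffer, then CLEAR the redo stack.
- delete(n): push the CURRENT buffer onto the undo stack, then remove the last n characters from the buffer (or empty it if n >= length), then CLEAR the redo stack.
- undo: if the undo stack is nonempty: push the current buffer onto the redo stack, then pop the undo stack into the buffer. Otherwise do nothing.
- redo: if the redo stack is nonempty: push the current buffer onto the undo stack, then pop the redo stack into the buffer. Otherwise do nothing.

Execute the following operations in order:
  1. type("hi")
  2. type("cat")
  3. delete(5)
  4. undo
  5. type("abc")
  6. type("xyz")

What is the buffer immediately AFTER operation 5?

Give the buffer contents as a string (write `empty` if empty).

Answer: hicatabc

Derivation:
After op 1 (type): buf='hi' undo_depth=1 redo_depth=0
After op 2 (type): buf='hicat' undo_depth=2 redo_depth=0
After op 3 (delete): buf='(empty)' undo_depth=3 redo_depth=0
After op 4 (undo): buf='hicat' undo_depth=2 redo_depth=1
After op 5 (type): buf='hicatabc' undo_depth=3 redo_depth=0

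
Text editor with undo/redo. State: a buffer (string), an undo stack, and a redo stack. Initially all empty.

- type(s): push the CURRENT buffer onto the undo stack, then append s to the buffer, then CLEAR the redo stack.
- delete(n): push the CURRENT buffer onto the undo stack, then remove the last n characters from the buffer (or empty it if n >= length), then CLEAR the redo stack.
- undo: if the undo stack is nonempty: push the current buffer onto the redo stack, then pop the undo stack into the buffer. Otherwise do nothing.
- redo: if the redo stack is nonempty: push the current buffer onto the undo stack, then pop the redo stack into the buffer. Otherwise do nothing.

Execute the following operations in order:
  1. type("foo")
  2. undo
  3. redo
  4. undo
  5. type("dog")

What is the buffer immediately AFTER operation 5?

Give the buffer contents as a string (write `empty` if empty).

After op 1 (type): buf='foo' undo_depth=1 redo_depth=0
After op 2 (undo): buf='(empty)' undo_depth=0 redo_depth=1
After op 3 (redo): buf='foo' undo_depth=1 redo_depth=0
After op 4 (undo): buf='(empty)' undo_depth=0 redo_depth=1
After op 5 (type): buf='dog' undo_depth=1 redo_depth=0

Answer: dog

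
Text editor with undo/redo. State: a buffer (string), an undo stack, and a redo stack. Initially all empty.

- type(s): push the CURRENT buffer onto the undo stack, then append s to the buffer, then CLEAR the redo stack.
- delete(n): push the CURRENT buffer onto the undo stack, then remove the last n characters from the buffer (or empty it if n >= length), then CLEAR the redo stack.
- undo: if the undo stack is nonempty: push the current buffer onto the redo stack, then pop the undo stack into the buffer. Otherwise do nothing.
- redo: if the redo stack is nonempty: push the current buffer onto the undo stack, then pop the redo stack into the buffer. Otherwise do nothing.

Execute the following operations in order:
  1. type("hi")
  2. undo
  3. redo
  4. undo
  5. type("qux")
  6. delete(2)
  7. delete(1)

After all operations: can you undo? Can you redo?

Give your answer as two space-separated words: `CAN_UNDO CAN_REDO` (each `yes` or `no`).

Answer: yes no

Derivation:
After op 1 (type): buf='hi' undo_depth=1 redo_depth=0
After op 2 (undo): buf='(empty)' undo_depth=0 redo_depth=1
After op 3 (redo): buf='hi' undo_depth=1 redo_depth=0
After op 4 (undo): buf='(empty)' undo_depth=0 redo_depth=1
After op 5 (type): buf='qux' undo_depth=1 redo_depth=0
After op 6 (delete): buf='q' undo_depth=2 redo_depth=0
After op 7 (delete): buf='(empty)' undo_depth=3 redo_depth=0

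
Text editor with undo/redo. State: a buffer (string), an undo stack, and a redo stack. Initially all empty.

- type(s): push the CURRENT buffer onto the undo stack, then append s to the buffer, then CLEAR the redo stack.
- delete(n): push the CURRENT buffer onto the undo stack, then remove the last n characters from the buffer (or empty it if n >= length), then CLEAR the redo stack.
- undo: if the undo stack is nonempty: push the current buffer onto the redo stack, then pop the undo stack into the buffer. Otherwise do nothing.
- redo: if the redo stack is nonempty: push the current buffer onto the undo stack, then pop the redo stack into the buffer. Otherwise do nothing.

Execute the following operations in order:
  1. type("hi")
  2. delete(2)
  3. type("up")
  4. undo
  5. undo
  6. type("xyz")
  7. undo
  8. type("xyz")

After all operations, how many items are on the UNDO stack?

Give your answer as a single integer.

After op 1 (type): buf='hi' undo_depth=1 redo_depth=0
After op 2 (delete): buf='(empty)' undo_depth=2 redo_depth=0
After op 3 (type): buf='up' undo_depth=3 redo_depth=0
After op 4 (undo): buf='(empty)' undo_depth=2 redo_depth=1
After op 5 (undo): buf='hi' undo_depth=1 redo_depth=2
After op 6 (type): buf='hixyz' undo_depth=2 redo_depth=0
After op 7 (undo): buf='hi' undo_depth=1 redo_depth=1
After op 8 (type): buf='hixyz' undo_depth=2 redo_depth=0

Answer: 2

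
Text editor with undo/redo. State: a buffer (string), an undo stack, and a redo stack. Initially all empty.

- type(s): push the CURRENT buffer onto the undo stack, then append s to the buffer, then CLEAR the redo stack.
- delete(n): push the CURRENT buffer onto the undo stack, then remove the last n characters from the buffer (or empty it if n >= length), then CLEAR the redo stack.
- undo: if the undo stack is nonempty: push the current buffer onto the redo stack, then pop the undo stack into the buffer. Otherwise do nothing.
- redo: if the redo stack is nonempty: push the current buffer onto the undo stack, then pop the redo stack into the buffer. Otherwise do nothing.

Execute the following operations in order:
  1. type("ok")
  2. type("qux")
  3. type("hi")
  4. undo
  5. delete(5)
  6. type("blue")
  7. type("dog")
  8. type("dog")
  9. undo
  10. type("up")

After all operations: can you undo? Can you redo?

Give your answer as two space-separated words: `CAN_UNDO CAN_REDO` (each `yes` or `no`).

After op 1 (type): buf='ok' undo_depth=1 redo_depth=0
After op 2 (type): buf='okqux' undo_depth=2 redo_depth=0
After op 3 (type): buf='okquxhi' undo_depth=3 redo_depth=0
After op 4 (undo): buf='okqux' undo_depth=2 redo_depth=1
After op 5 (delete): buf='(empty)' undo_depth=3 redo_depth=0
After op 6 (type): buf='blue' undo_depth=4 redo_depth=0
After op 7 (type): buf='bluedog' undo_depth=5 redo_depth=0
After op 8 (type): buf='bluedogdog' undo_depth=6 redo_depth=0
After op 9 (undo): buf='bluedog' undo_depth=5 redo_depth=1
After op 10 (type): buf='bluedogup' undo_depth=6 redo_depth=0

Answer: yes no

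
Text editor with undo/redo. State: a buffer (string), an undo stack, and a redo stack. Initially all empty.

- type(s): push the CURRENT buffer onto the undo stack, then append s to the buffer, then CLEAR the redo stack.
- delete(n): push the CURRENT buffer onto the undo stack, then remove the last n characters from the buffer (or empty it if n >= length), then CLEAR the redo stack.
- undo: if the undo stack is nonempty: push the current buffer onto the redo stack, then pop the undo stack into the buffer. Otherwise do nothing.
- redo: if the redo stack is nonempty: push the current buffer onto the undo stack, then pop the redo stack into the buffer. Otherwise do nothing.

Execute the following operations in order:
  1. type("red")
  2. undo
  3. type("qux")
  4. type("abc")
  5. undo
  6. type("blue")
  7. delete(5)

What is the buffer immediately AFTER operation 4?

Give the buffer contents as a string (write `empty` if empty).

Answer: quxabc

Derivation:
After op 1 (type): buf='red' undo_depth=1 redo_depth=0
After op 2 (undo): buf='(empty)' undo_depth=0 redo_depth=1
After op 3 (type): buf='qux' undo_depth=1 redo_depth=0
After op 4 (type): buf='quxabc' undo_depth=2 redo_depth=0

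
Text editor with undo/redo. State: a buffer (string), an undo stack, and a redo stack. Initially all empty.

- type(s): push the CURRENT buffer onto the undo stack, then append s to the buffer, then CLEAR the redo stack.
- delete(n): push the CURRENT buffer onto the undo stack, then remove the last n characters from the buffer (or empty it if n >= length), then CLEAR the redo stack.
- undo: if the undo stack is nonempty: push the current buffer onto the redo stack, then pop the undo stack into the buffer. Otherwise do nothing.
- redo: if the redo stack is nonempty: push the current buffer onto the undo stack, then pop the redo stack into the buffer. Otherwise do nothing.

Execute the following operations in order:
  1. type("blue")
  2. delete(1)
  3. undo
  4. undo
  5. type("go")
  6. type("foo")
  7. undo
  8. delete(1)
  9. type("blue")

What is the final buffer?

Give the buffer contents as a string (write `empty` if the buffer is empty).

Answer: gblue

Derivation:
After op 1 (type): buf='blue' undo_depth=1 redo_depth=0
After op 2 (delete): buf='blu' undo_depth=2 redo_depth=0
After op 3 (undo): buf='blue' undo_depth=1 redo_depth=1
After op 4 (undo): buf='(empty)' undo_depth=0 redo_depth=2
After op 5 (type): buf='go' undo_depth=1 redo_depth=0
After op 6 (type): buf='gofoo' undo_depth=2 redo_depth=0
After op 7 (undo): buf='go' undo_depth=1 redo_depth=1
After op 8 (delete): buf='g' undo_depth=2 redo_depth=0
After op 9 (type): buf='gblue' undo_depth=3 redo_depth=0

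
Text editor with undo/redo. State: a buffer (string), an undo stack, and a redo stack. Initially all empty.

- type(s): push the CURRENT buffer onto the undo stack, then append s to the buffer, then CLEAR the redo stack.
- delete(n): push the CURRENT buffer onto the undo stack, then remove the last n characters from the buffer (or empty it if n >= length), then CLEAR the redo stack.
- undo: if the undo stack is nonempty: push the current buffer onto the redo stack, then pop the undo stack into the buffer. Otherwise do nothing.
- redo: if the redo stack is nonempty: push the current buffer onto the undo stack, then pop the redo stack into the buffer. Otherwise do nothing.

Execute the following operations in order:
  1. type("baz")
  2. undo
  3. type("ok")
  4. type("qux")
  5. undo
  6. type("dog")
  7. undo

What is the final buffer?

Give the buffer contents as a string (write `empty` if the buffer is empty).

After op 1 (type): buf='baz' undo_depth=1 redo_depth=0
After op 2 (undo): buf='(empty)' undo_depth=0 redo_depth=1
After op 3 (type): buf='ok' undo_depth=1 redo_depth=0
After op 4 (type): buf='okqux' undo_depth=2 redo_depth=0
After op 5 (undo): buf='ok' undo_depth=1 redo_depth=1
After op 6 (type): buf='okdog' undo_depth=2 redo_depth=0
After op 7 (undo): buf='ok' undo_depth=1 redo_depth=1

Answer: ok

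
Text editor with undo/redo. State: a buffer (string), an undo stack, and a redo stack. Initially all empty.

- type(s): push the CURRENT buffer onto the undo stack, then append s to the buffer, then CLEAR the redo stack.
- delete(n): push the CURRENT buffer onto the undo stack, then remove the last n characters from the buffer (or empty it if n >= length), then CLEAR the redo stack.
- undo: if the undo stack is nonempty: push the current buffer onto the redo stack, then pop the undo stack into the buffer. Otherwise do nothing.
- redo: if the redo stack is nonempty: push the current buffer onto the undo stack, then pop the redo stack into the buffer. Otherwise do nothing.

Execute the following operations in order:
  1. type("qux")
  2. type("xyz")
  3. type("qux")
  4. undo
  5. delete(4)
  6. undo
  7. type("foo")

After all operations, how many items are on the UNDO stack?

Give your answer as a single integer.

Answer: 3

Derivation:
After op 1 (type): buf='qux' undo_depth=1 redo_depth=0
After op 2 (type): buf='quxxyz' undo_depth=2 redo_depth=0
After op 3 (type): buf='quxxyzqux' undo_depth=3 redo_depth=0
After op 4 (undo): buf='quxxyz' undo_depth=2 redo_depth=1
After op 5 (delete): buf='qu' undo_depth=3 redo_depth=0
After op 6 (undo): buf='quxxyz' undo_depth=2 redo_depth=1
After op 7 (type): buf='quxxyzfoo' undo_depth=3 redo_depth=0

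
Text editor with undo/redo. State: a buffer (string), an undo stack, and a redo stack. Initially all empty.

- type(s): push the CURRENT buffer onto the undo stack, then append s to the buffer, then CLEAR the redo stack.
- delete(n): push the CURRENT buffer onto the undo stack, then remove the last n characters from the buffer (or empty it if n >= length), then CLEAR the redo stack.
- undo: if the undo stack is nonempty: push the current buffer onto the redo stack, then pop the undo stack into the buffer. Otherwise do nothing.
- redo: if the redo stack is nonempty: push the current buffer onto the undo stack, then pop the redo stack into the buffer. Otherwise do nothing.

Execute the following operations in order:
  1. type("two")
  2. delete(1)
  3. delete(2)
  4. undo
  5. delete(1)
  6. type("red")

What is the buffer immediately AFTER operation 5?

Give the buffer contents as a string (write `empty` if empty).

After op 1 (type): buf='two' undo_depth=1 redo_depth=0
After op 2 (delete): buf='tw' undo_depth=2 redo_depth=0
After op 3 (delete): buf='(empty)' undo_depth=3 redo_depth=0
After op 4 (undo): buf='tw' undo_depth=2 redo_depth=1
After op 5 (delete): buf='t' undo_depth=3 redo_depth=0

Answer: t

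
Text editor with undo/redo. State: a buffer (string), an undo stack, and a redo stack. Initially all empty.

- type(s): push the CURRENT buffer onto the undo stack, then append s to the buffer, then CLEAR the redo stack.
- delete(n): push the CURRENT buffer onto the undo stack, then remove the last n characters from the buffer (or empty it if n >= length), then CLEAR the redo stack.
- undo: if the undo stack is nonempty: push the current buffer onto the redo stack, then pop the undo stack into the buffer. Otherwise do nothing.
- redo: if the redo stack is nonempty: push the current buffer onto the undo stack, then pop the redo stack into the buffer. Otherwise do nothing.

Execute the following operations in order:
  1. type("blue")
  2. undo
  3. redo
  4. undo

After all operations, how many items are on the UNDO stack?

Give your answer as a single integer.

Answer: 0

Derivation:
After op 1 (type): buf='blue' undo_depth=1 redo_depth=0
After op 2 (undo): buf='(empty)' undo_depth=0 redo_depth=1
After op 3 (redo): buf='blue' undo_depth=1 redo_depth=0
After op 4 (undo): buf='(empty)' undo_depth=0 redo_depth=1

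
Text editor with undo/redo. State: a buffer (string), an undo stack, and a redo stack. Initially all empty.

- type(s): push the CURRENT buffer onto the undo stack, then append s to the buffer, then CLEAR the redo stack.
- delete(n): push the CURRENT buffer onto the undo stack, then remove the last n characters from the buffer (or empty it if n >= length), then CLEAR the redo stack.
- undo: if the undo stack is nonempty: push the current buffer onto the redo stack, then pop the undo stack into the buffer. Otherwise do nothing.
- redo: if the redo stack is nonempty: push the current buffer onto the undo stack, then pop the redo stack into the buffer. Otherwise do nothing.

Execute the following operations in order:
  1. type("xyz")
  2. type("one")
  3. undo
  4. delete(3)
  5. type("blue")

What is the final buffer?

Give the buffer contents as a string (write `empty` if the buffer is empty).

After op 1 (type): buf='xyz' undo_depth=1 redo_depth=0
After op 2 (type): buf='xyzone' undo_depth=2 redo_depth=0
After op 3 (undo): buf='xyz' undo_depth=1 redo_depth=1
After op 4 (delete): buf='(empty)' undo_depth=2 redo_depth=0
After op 5 (type): buf='blue' undo_depth=3 redo_depth=0

Answer: blue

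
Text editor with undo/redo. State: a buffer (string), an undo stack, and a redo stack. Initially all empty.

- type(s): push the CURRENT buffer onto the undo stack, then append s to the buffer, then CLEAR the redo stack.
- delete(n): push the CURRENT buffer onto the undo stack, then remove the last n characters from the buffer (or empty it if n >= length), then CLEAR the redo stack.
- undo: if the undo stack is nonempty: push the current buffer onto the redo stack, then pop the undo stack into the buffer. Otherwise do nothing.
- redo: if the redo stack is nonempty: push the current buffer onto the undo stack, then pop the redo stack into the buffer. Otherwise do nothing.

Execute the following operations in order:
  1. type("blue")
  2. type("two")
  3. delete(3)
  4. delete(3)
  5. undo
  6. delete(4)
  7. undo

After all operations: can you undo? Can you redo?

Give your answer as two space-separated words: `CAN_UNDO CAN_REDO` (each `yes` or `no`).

Answer: yes yes

Derivation:
After op 1 (type): buf='blue' undo_depth=1 redo_depth=0
After op 2 (type): buf='bluetwo' undo_depth=2 redo_depth=0
After op 3 (delete): buf='blue' undo_depth=3 redo_depth=0
After op 4 (delete): buf='b' undo_depth=4 redo_depth=0
After op 5 (undo): buf='blue' undo_depth=3 redo_depth=1
After op 6 (delete): buf='(empty)' undo_depth=4 redo_depth=0
After op 7 (undo): buf='blue' undo_depth=3 redo_depth=1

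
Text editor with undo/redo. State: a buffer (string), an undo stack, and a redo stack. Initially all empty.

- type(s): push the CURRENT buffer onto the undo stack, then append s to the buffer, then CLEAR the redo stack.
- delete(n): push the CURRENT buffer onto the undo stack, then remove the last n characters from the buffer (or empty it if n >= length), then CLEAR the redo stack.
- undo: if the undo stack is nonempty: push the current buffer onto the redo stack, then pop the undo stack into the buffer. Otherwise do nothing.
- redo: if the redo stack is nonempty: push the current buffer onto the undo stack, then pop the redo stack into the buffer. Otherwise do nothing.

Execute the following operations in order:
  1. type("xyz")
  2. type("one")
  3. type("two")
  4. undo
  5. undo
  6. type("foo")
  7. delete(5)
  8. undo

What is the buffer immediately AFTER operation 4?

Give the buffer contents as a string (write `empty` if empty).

Answer: xyzone

Derivation:
After op 1 (type): buf='xyz' undo_depth=1 redo_depth=0
After op 2 (type): buf='xyzone' undo_depth=2 redo_depth=0
After op 3 (type): buf='xyzonetwo' undo_depth=3 redo_depth=0
After op 4 (undo): buf='xyzone' undo_depth=2 redo_depth=1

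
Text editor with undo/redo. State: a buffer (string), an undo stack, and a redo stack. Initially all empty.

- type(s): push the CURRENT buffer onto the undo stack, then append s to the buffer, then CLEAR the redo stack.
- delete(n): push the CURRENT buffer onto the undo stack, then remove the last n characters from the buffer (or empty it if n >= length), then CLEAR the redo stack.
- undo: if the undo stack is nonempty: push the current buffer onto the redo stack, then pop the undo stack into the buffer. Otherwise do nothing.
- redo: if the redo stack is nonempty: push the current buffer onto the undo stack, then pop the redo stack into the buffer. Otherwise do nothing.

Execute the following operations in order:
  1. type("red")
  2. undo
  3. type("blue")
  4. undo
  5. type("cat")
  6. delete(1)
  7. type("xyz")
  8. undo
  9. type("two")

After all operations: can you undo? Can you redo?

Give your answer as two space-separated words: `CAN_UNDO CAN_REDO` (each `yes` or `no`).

Answer: yes no

Derivation:
After op 1 (type): buf='red' undo_depth=1 redo_depth=0
After op 2 (undo): buf='(empty)' undo_depth=0 redo_depth=1
After op 3 (type): buf='blue' undo_depth=1 redo_depth=0
After op 4 (undo): buf='(empty)' undo_depth=0 redo_depth=1
After op 5 (type): buf='cat' undo_depth=1 redo_depth=0
After op 6 (delete): buf='ca' undo_depth=2 redo_depth=0
After op 7 (type): buf='caxyz' undo_depth=3 redo_depth=0
After op 8 (undo): buf='ca' undo_depth=2 redo_depth=1
After op 9 (type): buf='catwo' undo_depth=3 redo_depth=0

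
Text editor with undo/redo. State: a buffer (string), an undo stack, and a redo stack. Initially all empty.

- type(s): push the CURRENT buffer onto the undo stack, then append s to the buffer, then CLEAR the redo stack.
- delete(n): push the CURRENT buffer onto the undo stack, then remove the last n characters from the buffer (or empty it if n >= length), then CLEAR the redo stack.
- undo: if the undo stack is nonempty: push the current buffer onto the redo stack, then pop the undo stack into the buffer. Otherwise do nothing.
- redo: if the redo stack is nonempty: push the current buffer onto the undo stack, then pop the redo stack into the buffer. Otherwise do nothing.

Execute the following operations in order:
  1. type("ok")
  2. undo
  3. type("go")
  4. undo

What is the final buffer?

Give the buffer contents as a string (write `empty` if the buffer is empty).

After op 1 (type): buf='ok' undo_depth=1 redo_depth=0
After op 2 (undo): buf='(empty)' undo_depth=0 redo_depth=1
After op 3 (type): buf='go' undo_depth=1 redo_depth=0
After op 4 (undo): buf='(empty)' undo_depth=0 redo_depth=1

Answer: empty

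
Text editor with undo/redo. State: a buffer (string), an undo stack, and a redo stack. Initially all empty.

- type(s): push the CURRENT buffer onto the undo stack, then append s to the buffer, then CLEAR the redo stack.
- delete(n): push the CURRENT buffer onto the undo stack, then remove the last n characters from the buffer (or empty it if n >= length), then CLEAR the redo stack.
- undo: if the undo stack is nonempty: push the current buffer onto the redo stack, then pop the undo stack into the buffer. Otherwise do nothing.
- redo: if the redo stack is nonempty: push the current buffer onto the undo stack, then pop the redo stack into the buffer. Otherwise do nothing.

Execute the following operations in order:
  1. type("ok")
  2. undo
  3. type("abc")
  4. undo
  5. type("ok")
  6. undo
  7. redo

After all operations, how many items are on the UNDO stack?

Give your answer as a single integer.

After op 1 (type): buf='ok' undo_depth=1 redo_depth=0
After op 2 (undo): buf='(empty)' undo_depth=0 redo_depth=1
After op 3 (type): buf='abc' undo_depth=1 redo_depth=0
After op 4 (undo): buf='(empty)' undo_depth=0 redo_depth=1
After op 5 (type): buf='ok' undo_depth=1 redo_depth=0
After op 6 (undo): buf='(empty)' undo_depth=0 redo_depth=1
After op 7 (redo): buf='ok' undo_depth=1 redo_depth=0

Answer: 1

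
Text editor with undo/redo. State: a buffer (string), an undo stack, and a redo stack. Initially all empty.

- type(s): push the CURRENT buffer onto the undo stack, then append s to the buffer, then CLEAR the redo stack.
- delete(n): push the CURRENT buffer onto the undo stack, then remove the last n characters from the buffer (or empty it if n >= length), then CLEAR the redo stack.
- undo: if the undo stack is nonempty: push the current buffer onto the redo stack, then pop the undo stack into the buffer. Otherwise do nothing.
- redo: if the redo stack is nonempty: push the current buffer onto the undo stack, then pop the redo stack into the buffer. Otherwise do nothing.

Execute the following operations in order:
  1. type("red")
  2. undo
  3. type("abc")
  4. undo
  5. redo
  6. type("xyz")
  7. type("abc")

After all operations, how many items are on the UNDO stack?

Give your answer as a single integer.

Answer: 3

Derivation:
After op 1 (type): buf='red' undo_depth=1 redo_depth=0
After op 2 (undo): buf='(empty)' undo_depth=0 redo_depth=1
After op 3 (type): buf='abc' undo_depth=1 redo_depth=0
After op 4 (undo): buf='(empty)' undo_depth=0 redo_depth=1
After op 5 (redo): buf='abc' undo_depth=1 redo_depth=0
After op 6 (type): buf='abcxyz' undo_depth=2 redo_depth=0
After op 7 (type): buf='abcxyzabc' undo_depth=3 redo_depth=0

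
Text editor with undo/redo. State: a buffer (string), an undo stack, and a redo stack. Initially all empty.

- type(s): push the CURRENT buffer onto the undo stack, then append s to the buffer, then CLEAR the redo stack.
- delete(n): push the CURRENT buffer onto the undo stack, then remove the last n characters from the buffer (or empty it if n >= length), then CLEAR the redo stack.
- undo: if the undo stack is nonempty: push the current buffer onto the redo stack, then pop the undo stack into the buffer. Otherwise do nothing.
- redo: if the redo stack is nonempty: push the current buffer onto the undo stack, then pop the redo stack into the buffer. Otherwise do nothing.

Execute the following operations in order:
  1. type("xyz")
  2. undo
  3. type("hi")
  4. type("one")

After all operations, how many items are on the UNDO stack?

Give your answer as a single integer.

Answer: 2

Derivation:
After op 1 (type): buf='xyz' undo_depth=1 redo_depth=0
After op 2 (undo): buf='(empty)' undo_depth=0 redo_depth=1
After op 3 (type): buf='hi' undo_depth=1 redo_depth=0
After op 4 (type): buf='hione' undo_depth=2 redo_depth=0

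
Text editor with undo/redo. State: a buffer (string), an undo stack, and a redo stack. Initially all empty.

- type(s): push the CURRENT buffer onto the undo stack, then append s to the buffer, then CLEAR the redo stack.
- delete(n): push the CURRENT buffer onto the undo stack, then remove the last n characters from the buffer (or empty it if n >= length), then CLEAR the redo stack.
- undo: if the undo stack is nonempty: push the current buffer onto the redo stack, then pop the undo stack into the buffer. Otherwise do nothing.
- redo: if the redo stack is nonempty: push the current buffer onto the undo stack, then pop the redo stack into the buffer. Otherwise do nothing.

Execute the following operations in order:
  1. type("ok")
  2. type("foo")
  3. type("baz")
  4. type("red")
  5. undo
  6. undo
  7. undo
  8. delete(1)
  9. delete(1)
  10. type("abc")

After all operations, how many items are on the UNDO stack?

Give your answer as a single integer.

Answer: 4

Derivation:
After op 1 (type): buf='ok' undo_depth=1 redo_depth=0
After op 2 (type): buf='okfoo' undo_depth=2 redo_depth=0
After op 3 (type): buf='okfoobaz' undo_depth=3 redo_depth=0
After op 4 (type): buf='okfoobazred' undo_depth=4 redo_depth=0
After op 5 (undo): buf='okfoobaz' undo_depth=3 redo_depth=1
After op 6 (undo): buf='okfoo' undo_depth=2 redo_depth=2
After op 7 (undo): buf='ok' undo_depth=1 redo_depth=3
After op 8 (delete): buf='o' undo_depth=2 redo_depth=0
After op 9 (delete): buf='(empty)' undo_depth=3 redo_depth=0
After op 10 (type): buf='abc' undo_depth=4 redo_depth=0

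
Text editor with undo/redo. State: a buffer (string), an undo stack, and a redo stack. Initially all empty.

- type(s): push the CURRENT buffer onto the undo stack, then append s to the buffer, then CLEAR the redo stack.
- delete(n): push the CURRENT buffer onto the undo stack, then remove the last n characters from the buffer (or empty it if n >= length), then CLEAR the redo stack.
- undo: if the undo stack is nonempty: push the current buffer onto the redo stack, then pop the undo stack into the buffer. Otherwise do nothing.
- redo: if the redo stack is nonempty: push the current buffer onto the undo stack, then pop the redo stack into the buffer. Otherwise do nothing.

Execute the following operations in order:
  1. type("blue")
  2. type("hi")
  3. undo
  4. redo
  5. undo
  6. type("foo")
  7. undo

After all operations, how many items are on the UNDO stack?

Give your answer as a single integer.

Answer: 1

Derivation:
After op 1 (type): buf='blue' undo_depth=1 redo_depth=0
After op 2 (type): buf='bluehi' undo_depth=2 redo_depth=0
After op 3 (undo): buf='blue' undo_depth=1 redo_depth=1
After op 4 (redo): buf='bluehi' undo_depth=2 redo_depth=0
After op 5 (undo): buf='blue' undo_depth=1 redo_depth=1
After op 6 (type): buf='bluefoo' undo_depth=2 redo_depth=0
After op 7 (undo): buf='blue' undo_depth=1 redo_depth=1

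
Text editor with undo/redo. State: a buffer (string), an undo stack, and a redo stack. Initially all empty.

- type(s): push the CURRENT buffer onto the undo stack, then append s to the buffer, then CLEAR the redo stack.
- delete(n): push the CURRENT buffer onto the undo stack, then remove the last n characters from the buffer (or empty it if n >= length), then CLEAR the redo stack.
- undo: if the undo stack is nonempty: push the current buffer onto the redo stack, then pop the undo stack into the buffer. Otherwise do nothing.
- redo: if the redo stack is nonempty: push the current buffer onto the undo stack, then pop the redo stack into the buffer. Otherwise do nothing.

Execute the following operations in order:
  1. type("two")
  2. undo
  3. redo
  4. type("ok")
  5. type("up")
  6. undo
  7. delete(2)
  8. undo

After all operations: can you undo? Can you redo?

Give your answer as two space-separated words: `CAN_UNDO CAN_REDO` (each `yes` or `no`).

After op 1 (type): buf='two' undo_depth=1 redo_depth=0
After op 2 (undo): buf='(empty)' undo_depth=0 redo_depth=1
After op 3 (redo): buf='two' undo_depth=1 redo_depth=0
After op 4 (type): buf='twook' undo_depth=2 redo_depth=0
After op 5 (type): buf='twookup' undo_depth=3 redo_depth=0
After op 6 (undo): buf='twook' undo_depth=2 redo_depth=1
After op 7 (delete): buf='two' undo_depth=3 redo_depth=0
After op 8 (undo): buf='twook' undo_depth=2 redo_depth=1

Answer: yes yes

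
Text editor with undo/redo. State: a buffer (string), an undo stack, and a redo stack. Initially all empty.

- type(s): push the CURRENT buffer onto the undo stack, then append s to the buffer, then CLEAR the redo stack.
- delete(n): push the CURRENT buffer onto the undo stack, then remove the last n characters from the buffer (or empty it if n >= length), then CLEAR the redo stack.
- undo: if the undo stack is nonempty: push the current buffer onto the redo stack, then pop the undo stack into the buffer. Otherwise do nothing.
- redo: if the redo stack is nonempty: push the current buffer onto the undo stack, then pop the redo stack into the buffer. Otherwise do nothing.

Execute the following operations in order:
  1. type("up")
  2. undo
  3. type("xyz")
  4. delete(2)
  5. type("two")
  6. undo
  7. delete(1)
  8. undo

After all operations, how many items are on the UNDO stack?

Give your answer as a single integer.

After op 1 (type): buf='up' undo_depth=1 redo_depth=0
After op 2 (undo): buf='(empty)' undo_depth=0 redo_depth=1
After op 3 (type): buf='xyz' undo_depth=1 redo_depth=0
After op 4 (delete): buf='x' undo_depth=2 redo_depth=0
After op 5 (type): buf='xtwo' undo_depth=3 redo_depth=0
After op 6 (undo): buf='x' undo_depth=2 redo_depth=1
After op 7 (delete): buf='(empty)' undo_depth=3 redo_depth=0
After op 8 (undo): buf='x' undo_depth=2 redo_depth=1

Answer: 2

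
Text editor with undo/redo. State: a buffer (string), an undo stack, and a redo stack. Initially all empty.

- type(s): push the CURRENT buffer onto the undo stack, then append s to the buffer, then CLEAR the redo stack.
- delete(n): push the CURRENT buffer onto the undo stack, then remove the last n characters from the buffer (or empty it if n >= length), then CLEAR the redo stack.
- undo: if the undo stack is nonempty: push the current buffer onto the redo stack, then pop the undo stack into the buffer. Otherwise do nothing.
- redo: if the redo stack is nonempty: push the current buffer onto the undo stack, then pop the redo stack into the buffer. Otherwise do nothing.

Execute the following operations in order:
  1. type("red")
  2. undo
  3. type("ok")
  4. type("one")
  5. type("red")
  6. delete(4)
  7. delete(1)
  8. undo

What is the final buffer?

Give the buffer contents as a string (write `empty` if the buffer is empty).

After op 1 (type): buf='red' undo_depth=1 redo_depth=0
After op 2 (undo): buf='(empty)' undo_depth=0 redo_depth=1
After op 3 (type): buf='ok' undo_depth=1 redo_depth=0
After op 4 (type): buf='okone' undo_depth=2 redo_depth=0
After op 5 (type): buf='okonered' undo_depth=3 redo_depth=0
After op 6 (delete): buf='okon' undo_depth=4 redo_depth=0
After op 7 (delete): buf='oko' undo_depth=5 redo_depth=0
After op 8 (undo): buf='okon' undo_depth=4 redo_depth=1

Answer: okon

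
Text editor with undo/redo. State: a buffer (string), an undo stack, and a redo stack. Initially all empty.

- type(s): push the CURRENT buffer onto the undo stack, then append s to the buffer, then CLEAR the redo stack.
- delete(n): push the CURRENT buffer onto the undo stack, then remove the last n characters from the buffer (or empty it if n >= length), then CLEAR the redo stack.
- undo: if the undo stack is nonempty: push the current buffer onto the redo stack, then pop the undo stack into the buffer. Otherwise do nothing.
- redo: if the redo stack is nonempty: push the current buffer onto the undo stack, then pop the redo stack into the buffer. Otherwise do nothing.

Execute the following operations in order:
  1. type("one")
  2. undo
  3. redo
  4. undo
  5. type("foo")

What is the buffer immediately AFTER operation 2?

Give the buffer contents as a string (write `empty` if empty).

After op 1 (type): buf='one' undo_depth=1 redo_depth=0
After op 2 (undo): buf='(empty)' undo_depth=0 redo_depth=1

Answer: empty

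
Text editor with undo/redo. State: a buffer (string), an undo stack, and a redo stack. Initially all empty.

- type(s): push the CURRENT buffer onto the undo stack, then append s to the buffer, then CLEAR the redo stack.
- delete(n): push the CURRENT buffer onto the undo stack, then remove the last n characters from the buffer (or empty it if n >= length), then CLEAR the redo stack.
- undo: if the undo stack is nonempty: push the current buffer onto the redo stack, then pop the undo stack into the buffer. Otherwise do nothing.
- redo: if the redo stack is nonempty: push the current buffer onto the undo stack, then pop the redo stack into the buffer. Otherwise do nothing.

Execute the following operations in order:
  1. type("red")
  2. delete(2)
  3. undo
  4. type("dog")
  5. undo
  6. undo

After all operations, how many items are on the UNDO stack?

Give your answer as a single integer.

After op 1 (type): buf='red' undo_depth=1 redo_depth=0
After op 2 (delete): buf='r' undo_depth=2 redo_depth=0
After op 3 (undo): buf='red' undo_depth=1 redo_depth=1
After op 4 (type): buf='reddog' undo_depth=2 redo_depth=0
After op 5 (undo): buf='red' undo_depth=1 redo_depth=1
After op 6 (undo): buf='(empty)' undo_depth=0 redo_depth=2

Answer: 0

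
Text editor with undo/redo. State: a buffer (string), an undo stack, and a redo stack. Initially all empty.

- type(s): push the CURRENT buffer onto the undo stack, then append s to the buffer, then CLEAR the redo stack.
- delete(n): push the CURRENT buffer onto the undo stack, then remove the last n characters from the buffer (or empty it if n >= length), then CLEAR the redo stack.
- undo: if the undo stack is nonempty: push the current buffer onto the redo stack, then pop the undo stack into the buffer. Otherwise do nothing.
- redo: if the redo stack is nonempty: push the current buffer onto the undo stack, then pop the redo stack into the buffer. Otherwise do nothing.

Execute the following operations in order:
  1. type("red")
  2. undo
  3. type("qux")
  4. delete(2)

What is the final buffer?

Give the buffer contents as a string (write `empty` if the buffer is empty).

Answer: q

Derivation:
After op 1 (type): buf='red' undo_depth=1 redo_depth=0
After op 2 (undo): buf='(empty)' undo_depth=0 redo_depth=1
After op 3 (type): buf='qux' undo_depth=1 redo_depth=0
After op 4 (delete): buf='q' undo_depth=2 redo_depth=0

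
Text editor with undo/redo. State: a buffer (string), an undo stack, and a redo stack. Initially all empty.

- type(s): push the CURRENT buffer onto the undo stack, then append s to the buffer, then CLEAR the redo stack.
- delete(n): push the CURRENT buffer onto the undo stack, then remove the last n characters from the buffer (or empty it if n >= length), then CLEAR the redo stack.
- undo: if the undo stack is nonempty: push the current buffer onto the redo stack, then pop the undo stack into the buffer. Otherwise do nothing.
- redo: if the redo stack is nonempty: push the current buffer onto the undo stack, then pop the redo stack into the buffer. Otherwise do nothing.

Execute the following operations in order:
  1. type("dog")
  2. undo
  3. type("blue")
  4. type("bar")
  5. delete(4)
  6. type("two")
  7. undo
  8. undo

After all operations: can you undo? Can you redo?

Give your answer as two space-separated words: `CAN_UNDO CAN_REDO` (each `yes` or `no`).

Answer: yes yes

Derivation:
After op 1 (type): buf='dog' undo_depth=1 redo_depth=0
After op 2 (undo): buf='(empty)' undo_depth=0 redo_depth=1
After op 3 (type): buf='blue' undo_depth=1 redo_depth=0
After op 4 (type): buf='bluebar' undo_depth=2 redo_depth=0
After op 5 (delete): buf='blu' undo_depth=3 redo_depth=0
After op 6 (type): buf='blutwo' undo_depth=4 redo_depth=0
After op 7 (undo): buf='blu' undo_depth=3 redo_depth=1
After op 8 (undo): buf='bluebar' undo_depth=2 redo_depth=2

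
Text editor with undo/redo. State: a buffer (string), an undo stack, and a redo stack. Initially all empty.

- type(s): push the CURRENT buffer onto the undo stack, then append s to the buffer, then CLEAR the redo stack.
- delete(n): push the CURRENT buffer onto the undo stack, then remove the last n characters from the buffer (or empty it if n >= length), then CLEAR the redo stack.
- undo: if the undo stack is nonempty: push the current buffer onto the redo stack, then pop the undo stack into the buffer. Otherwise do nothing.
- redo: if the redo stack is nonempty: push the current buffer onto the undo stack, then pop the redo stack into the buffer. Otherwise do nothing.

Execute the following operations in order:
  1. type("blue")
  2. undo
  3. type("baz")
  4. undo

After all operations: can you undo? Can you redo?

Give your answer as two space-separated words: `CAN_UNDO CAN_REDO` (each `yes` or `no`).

After op 1 (type): buf='blue' undo_depth=1 redo_depth=0
After op 2 (undo): buf='(empty)' undo_depth=0 redo_depth=1
After op 3 (type): buf='baz' undo_depth=1 redo_depth=0
After op 4 (undo): buf='(empty)' undo_depth=0 redo_depth=1

Answer: no yes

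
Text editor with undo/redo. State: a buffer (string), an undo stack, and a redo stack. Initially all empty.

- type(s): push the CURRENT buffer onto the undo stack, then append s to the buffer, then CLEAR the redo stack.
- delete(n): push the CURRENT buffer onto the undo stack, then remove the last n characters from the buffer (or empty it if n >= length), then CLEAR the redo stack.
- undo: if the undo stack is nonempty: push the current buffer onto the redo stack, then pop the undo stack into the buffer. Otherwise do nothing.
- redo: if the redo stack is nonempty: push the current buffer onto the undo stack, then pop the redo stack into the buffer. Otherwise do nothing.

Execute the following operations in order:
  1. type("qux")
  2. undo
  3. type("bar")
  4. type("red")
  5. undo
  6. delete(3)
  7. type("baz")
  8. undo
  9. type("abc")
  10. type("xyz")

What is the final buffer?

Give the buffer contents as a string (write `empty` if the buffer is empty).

Answer: abcxyz

Derivation:
After op 1 (type): buf='qux' undo_depth=1 redo_depth=0
After op 2 (undo): buf='(empty)' undo_depth=0 redo_depth=1
After op 3 (type): buf='bar' undo_depth=1 redo_depth=0
After op 4 (type): buf='barred' undo_depth=2 redo_depth=0
After op 5 (undo): buf='bar' undo_depth=1 redo_depth=1
After op 6 (delete): buf='(empty)' undo_depth=2 redo_depth=0
After op 7 (type): buf='baz' undo_depth=3 redo_depth=0
After op 8 (undo): buf='(empty)' undo_depth=2 redo_depth=1
After op 9 (type): buf='abc' undo_depth=3 redo_depth=0
After op 10 (type): buf='abcxyz' undo_depth=4 redo_depth=0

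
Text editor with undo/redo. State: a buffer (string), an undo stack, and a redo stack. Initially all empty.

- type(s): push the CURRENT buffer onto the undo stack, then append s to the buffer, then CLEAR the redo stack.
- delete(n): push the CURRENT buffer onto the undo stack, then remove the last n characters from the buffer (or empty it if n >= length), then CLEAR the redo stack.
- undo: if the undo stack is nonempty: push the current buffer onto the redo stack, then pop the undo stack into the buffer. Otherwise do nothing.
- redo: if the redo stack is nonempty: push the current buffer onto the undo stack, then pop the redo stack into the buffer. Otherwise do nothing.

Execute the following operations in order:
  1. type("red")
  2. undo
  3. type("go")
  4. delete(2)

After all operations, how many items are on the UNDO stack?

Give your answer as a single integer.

After op 1 (type): buf='red' undo_depth=1 redo_depth=0
After op 2 (undo): buf='(empty)' undo_depth=0 redo_depth=1
After op 3 (type): buf='go' undo_depth=1 redo_depth=0
After op 4 (delete): buf='(empty)' undo_depth=2 redo_depth=0

Answer: 2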